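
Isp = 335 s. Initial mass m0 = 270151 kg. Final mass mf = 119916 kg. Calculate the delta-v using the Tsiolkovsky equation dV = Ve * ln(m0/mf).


Ve = 335 * 9.81 = 3286.35 m/s
dV = 3286.35 * ln(270151/119916) = 2669 m/s

2669 m/s


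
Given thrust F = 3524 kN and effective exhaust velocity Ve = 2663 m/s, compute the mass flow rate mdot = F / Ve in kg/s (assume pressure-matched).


mdot = F / Ve = 3524000 / 2663 = 1323.3 kg/s

1323.3 kg/s


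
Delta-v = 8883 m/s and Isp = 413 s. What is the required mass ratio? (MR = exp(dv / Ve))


Ve = 413 * 9.81 = 4051.53 m/s
MR = exp(8883 / 4051.53) = 8.958

8.958


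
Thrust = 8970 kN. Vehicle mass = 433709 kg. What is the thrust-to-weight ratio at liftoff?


TWR = 8970000 / (433709 * 9.81) = 2.11

2.11


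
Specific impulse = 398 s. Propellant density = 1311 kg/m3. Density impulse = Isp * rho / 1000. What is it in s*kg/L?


rho*Isp = 398 * 1311 / 1000 = 522 s*kg/L

522 s*kg/L


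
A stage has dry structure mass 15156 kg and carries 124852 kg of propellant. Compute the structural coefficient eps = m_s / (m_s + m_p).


eps = 15156 / (15156 + 124852) = 0.1083

0.1083


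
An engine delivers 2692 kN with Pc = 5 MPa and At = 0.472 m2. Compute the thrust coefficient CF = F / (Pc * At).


CF = 2692000 / (5e6 * 0.472) = 1.14

1.14


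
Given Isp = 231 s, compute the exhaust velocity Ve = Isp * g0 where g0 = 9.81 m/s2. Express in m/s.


Ve = Isp * g0 = 231 * 9.81 = 2266.1 m/s

2266.1 m/s


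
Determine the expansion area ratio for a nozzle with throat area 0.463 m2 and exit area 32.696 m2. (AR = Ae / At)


AR = 32.696 / 0.463 = 70.6

70.6


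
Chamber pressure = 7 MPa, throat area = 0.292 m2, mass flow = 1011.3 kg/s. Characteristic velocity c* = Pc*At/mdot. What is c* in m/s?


c* = 7e6 * 0.292 / 1011.3 = 2021 m/s

2021 m/s


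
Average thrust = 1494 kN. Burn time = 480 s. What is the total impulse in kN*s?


It = 1494 * 480 = 717120 kN*s

717120 kN*s


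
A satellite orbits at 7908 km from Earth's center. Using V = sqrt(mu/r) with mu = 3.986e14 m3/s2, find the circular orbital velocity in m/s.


V = sqrt(3.986e14 / 7908000) = 7100 m/s

7100 m/s


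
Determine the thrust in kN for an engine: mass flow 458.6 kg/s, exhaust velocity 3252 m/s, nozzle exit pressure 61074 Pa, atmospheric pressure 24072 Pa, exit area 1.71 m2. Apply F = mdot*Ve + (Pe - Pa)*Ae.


F = 458.6 * 3252 + (61074 - 24072) * 1.71 = 1.5546e+06 N = 1554.6 kN

1554.6 kN


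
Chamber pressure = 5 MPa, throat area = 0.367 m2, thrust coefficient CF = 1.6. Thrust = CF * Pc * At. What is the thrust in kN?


F = 1.6 * 5e6 * 0.367 = 2.9360e+06 N = 2936.0 kN

2936.0 kN


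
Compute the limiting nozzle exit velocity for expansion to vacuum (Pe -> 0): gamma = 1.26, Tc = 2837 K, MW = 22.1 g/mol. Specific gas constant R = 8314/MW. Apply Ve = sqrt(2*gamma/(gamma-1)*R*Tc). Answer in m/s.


R = 8314 / 22.1 = 376.2 J/(kg.K)
Ve = sqrt(2 * 1.26 / (1.26 - 1) * 376.2 * 2837) = 3216 m/s

3216 m/s


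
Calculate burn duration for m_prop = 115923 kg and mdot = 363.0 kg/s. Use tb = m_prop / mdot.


tb = 115923 / 363.0 = 319.3 s

319.3 s


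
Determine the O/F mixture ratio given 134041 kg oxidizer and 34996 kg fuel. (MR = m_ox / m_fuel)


MR = 134041 / 34996 = 3.83

3.83


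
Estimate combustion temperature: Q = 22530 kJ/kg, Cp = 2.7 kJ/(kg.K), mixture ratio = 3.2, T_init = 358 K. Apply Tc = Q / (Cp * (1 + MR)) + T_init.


Tc = 22530 / (2.7 * (1 + 3.2)) + 358 = 2345 K

2345 K


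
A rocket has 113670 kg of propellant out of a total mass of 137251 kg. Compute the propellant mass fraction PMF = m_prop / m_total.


PMF = 113670 / 137251 = 0.828

0.828


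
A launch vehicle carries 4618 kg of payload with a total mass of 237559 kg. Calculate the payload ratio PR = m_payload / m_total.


PR = 4618 / 237559 = 0.0194

0.0194


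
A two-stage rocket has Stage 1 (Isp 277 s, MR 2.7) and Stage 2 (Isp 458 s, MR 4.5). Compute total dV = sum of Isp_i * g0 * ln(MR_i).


dV1 = 277 * 9.81 * ln(2.7) = 2699.0 m/s
dV2 = 458 * 9.81 * ln(4.5) = 6757.8 m/s
Total dV = 2699.0 + 6757.8 = 9456.8 m/s ~ 9457 m/s

9457 m/s


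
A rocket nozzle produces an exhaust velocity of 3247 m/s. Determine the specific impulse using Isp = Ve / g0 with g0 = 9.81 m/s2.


Isp = Ve / g0 = 3247 / 9.81 = 331.0 s

331.0 s


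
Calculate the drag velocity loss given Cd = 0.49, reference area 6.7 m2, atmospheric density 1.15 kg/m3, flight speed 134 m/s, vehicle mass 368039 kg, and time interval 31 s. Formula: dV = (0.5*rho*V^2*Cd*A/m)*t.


D = 0.5 * 1.15 * 134^2 * 0.49 * 6.7 = 33895.99 N
a = 33895.99 / 368039 = 0.0921 m/s2
dV = 0.0921 * 31 = 2.9 m/s

2.9 m/s


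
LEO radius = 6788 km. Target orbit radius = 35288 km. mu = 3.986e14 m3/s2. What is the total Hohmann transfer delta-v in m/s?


V1 = sqrt(mu/r1) = 7662.98 m/s
dV1 = V1*(sqrt(2*r2/(r1+r2)) - 1) = 2261.53 m/s
V2 = sqrt(mu/r2) = 3360.9 m/s
dV2 = V2*(1 - sqrt(2*r1/(r1+r2))) = 1451.82 m/s
Total dV = 3713 m/s

3713 m/s


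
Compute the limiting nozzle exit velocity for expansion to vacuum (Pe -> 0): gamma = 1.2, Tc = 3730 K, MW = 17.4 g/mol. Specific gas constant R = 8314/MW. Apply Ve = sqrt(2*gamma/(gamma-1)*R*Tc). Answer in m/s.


R = 8314 / 17.4 = 477.82 J/(kg.K)
Ve = sqrt(2 * 1.2 / (1.2 - 1) * 477.82 * 3730) = 4625 m/s

4625 m/s


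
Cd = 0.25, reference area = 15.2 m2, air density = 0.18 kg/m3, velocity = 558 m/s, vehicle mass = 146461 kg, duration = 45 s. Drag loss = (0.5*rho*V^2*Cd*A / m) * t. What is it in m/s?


D = 0.5 * 0.18 * 558^2 * 0.25 * 15.2 = 106486.49 N
a = 106486.49 / 146461 = 0.7271 m/s2
dV = 0.7271 * 45 = 32.7 m/s

32.7 m/s


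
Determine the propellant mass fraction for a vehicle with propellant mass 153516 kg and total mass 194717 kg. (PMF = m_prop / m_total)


PMF = 153516 / 194717 = 0.788

0.788


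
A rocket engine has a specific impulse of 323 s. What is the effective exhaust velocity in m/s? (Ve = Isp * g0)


Ve = Isp * g0 = 323 * 9.81 = 3168.6 m/s

3168.6 m/s


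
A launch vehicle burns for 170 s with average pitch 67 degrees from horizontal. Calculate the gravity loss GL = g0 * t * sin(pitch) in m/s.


GL = 9.81 * 170 * sin(67 deg) = 1535 m/s

1535 m/s


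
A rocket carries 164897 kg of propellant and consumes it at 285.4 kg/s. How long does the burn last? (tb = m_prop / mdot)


tb = 164897 / 285.4 = 577.8 s

577.8 s


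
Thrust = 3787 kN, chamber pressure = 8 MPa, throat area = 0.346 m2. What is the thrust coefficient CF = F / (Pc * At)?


CF = 3787000 / (8e6 * 0.346) = 1.37

1.37


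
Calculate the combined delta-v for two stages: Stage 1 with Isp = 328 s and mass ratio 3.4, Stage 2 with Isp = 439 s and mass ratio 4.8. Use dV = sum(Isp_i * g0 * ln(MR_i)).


dV1 = 328 * 9.81 * ln(3.4) = 3937.7 m/s
dV2 = 439 * 9.81 * ln(4.8) = 6755.4 m/s
Total dV = 3937.7 + 6755.4 = 10693.1 m/s ~ 10693 m/s

10693 m/s


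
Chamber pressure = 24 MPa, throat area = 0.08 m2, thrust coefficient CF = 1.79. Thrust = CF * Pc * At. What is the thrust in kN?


F = 1.79 * 24e6 * 0.08 = 3.4368e+06 N = 3436.8 kN

3436.8 kN


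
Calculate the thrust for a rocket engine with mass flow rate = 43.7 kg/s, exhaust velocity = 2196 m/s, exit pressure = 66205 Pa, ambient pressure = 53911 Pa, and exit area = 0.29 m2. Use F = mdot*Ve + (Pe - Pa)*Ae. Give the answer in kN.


F = 43.7 * 2196 + (66205 - 53911) * 0.29 = 99530.0 N = 99.5 kN

99.5 kN


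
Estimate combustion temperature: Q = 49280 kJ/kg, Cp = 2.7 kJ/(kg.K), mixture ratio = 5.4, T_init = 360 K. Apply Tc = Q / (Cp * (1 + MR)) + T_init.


Tc = 49280 / (2.7 * (1 + 5.4)) + 360 = 3212 K

3212 K


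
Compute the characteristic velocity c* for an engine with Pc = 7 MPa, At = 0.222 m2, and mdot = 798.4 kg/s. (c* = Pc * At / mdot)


c* = 7e6 * 0.222 / 798.4 = 1946 m/s

1946 m/s


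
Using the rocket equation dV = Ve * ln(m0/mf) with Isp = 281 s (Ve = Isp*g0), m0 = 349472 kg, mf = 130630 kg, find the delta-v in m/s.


Ve = 281 * 9.81 = 2756.61 m/s
dV = 2756.61 * ln(349472/130630) = 2713 m/s

2713 m/s


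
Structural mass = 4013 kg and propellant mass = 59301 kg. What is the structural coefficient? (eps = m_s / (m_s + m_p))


eps = 4013 / (4013 + 59301) = 0.0634

0.0634


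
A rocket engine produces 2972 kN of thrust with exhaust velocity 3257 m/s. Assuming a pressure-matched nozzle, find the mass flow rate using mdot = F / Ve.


mdot = F / Ve = 2972000 / 3257 = 912.5 kg/s

912.5 kg/s


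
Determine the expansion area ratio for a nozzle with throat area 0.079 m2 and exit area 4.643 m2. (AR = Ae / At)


AR = 4.643 / 0.079 = 58.8

58.8


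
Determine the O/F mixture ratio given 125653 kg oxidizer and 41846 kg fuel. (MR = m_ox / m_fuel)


MR = 125653 / 41846 = 3.0

3.0


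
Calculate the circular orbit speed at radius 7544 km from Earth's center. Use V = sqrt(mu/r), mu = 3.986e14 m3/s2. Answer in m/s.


V = sqrt(3.986e14 / 7544000) = 7269 m/s

7269 m/s


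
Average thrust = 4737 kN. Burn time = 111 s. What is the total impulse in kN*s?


It = 4737 * 111 = 525807 kN*s

525807 kN*s


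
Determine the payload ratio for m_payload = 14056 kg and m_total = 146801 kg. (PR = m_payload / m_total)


PR = 14056 / 146801 = 0.0957

0.0957


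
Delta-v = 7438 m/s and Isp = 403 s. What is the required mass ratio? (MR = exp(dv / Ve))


Ve = 403 * 9.81 = 3953.43 m/s
MR = exp(7438 / 3953.43) = 6.563

6.563


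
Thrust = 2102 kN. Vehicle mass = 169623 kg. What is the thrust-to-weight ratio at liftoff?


TWR = 2102000 / (169623 * 9.81) = 1.26

1.26


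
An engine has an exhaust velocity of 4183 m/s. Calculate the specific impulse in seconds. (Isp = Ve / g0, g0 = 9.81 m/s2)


Isp = Ve / g0 = 4183 / 9.81 = 426.4 s

426.4 s


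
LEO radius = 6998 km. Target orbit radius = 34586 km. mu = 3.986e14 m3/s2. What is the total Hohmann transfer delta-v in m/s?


V1 = sqrt(mu/r1) = 7547.13 m/s
dV1 = V1*(sqrt(2*r2/(r1+r2)) - 1) = 2186.7 m/s
V2 = sqrt(mu/r2) = 3394.83 m/s
dV2 = V2*(1 - sqrt(2*r1/(r1+r2))) = 1425.33 m/s
Total dV = 3612 m/s

3612 m/s


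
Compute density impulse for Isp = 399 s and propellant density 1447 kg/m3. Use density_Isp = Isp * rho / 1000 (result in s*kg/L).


rho*Isp = 399 * 1447 / 1000 = 577 s*kg/L

577 s*kg/L


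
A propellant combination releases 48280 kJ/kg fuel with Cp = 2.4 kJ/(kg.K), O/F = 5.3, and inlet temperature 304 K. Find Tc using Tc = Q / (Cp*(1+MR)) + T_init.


Tc = 48280 / (2.4 * (1 + 5.3)) + 304 = 3497 K

3497 K


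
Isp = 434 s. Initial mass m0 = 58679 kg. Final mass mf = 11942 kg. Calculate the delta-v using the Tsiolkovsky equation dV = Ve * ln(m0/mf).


Ve = 434 * 9.81 = 4257.54 m/s
dV = 4257.54 * ln(58679/11942) = 6778 m/s

6778 m/s


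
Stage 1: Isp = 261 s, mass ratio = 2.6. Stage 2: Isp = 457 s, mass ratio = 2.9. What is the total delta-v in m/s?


dV1 = 261 * 9.81 * ln(2.6) = 2446.5 m/s
dV2 = 457 * 9.81 * ln(2.9) = 4773.3 m/s
Total dV = 2446.5 + 4773.3 = 7219.8 m/s ~ 7220 m/s

7220 m/s


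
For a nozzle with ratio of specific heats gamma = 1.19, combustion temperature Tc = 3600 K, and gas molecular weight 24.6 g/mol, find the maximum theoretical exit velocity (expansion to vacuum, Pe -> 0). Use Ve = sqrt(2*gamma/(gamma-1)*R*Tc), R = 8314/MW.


R = 8314 / 24.6 = 337.97 J/(kg.K)
Ve = sqrt(2 * 1.19 / (1.19 - 1) * 337.97 * 3600) = 3904 m/s

3904 m/s


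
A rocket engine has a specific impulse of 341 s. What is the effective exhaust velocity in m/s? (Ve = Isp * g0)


Ve = Isp * g0 = 341 * 9.81 = 3345.2 m/s

3345.2 m/s


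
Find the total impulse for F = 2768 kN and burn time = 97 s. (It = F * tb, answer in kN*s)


It = 2768 * 97 = 268496 kN*s

268496 kN*s


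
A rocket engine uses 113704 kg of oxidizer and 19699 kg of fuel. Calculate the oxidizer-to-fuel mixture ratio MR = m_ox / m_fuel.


MR = 113704 / 19699 = 5.77

5.77


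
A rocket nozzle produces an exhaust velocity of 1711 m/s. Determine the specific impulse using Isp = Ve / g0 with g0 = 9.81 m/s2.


Isp = Ve / g0 = 1711 / 9.81 = 174.4 s

174.4 s


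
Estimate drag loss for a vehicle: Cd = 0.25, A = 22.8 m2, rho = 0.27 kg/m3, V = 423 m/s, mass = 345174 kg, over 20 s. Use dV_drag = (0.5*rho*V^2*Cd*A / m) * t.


D = 0.5 * 0.27 * 423^2 * 0.25 * 22.8 = 137685.87 N
a = 137685.87 / 345174 = 0.3989 m/s2
dV = 0.3989 * 20 = 8.0 m/s

8.0 m/s


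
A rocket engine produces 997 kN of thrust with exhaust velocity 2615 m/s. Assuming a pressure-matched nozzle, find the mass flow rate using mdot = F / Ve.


mdot = F / Ve = 997000 / 2615 = 381.3 kg/s

381.3 kg/s


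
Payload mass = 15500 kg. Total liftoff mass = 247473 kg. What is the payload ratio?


PR = 15500 / 247473 = 0.0626

0.0626


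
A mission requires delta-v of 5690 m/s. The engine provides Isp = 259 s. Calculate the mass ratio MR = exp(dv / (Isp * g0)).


Ve = 259 * 9.81 = 2540.79 m/s
MR = exp(5690 / 2540.79) = 9.388

9.388


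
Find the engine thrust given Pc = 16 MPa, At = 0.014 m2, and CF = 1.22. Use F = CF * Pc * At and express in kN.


F = 1.22 * 16e6 * 0.014 = 273280.0 N = 273.3 kN

273.3 kN


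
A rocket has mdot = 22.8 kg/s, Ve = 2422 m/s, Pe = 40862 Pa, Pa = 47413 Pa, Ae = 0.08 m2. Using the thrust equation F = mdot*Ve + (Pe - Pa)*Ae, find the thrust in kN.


F = 22.8 * 2422 + (40862 - 47413) * 0.08 = 54698.0 N = 54.7 kN

54.7 kN


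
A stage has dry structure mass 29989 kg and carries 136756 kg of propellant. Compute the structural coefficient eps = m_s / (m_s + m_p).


eps = 29989 / (29989 + 136756) = 0.1798

0.1798


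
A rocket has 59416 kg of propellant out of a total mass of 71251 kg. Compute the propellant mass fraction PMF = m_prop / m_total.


PMF = 59416 / 71251 = 0.834

0.834


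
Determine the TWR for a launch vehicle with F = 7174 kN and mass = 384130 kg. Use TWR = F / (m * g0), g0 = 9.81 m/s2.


TWR = 7174000 / (384130 * 9.81) = 1.9

1.9


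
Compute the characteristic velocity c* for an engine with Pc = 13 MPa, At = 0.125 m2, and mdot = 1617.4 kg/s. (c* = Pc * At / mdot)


c* = 13e6 * 0.125 / 1617.4 = 1005 m/s

1005 m/s


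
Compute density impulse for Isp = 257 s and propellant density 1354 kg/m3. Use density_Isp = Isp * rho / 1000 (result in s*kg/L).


rho*Isp = 257 * 1354 / 1000 = 348 s*kg/L

348 s*kg/L


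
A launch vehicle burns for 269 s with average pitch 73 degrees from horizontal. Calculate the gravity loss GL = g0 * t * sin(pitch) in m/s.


GL = 9.81 * 269 * sin(73 deg) = 2524 m/s

2524 m/s


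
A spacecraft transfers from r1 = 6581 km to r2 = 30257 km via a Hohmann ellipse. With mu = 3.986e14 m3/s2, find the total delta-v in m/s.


V1 = sqrt(mu/r1) = 7782.56 m/s
dV1 = V1*(sqrt(2*r2/(r1+r2)) - 1) = 2192.2 m/s
V2 = sqrt(mu/r2) = 3629.57 m/s
dV2 = V2*(1 - sqrt(2*r1/(r1+r2))) = 1460.03 m/s
Total dV = 3652 m/s

3652 m/s


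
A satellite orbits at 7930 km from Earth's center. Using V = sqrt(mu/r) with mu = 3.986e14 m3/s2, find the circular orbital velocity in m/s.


V = sqrt(3.986e14 / 7930000) = 7090 m/s

7090 m/s


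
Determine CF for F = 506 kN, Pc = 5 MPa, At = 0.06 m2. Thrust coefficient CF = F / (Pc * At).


CF = 506000 / (5e6 * 0.06) = 1.69

1.69


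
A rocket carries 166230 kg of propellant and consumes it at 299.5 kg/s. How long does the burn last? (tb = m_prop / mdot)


tb = 166230 / 299.5 = 555.0 s

555.0 s


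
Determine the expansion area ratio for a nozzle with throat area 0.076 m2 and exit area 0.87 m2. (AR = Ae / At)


AR = 0.87 / 0.076 = 11.4

11.4


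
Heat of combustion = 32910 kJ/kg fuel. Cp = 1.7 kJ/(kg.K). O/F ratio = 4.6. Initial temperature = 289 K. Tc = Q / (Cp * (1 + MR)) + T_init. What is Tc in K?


Tc = 32910 / (1.7 * (1 + 4.6)) + 289 = 3746 K

3746 K


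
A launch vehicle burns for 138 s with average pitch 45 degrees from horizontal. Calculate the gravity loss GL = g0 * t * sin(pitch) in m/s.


GL = 9.81 * 138 * sin(45 deg) = 957 m/s

957 m/s


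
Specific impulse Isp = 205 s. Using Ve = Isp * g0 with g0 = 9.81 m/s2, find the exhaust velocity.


Ve = Isp * g0 = 205 * 9.81 = 2011.1 m/s

2011.1 m/s


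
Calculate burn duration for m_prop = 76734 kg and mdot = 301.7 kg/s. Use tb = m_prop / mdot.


tb = 76734 / 301.7 = 254.3 s

254.3 s


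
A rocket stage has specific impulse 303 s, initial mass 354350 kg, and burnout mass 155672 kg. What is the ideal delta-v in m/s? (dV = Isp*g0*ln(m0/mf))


Ve = 303 * 9.81 = 2972.43 m/s
dV = 2972.43 * ln(354350/155672) = 2445 m/s

2445 m/s


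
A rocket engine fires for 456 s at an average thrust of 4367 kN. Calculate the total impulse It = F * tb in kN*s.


It = 4367 * 456 = 1991352 kN*s

1991352 kN*s


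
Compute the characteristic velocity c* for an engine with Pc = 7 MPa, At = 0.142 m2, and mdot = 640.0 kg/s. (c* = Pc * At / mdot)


c* = 7e6 * 0.142 / 640.0 = 1553 m/s

1553 m/s


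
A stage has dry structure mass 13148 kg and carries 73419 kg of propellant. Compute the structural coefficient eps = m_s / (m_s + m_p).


eps = 13148 / (13148 + 73419) = 0.1519

0.1519


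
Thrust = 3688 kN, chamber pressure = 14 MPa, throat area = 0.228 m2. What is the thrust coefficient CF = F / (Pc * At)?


CF = 3688000 / (14e6 * 0.228) = 1.16

1.16


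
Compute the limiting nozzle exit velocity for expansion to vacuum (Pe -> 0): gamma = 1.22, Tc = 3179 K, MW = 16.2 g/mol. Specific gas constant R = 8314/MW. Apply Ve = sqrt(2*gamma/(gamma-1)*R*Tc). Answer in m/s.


R = 8314 / 16.2 = 513.21 J/(kg.K)
Ve = sqrt(2 * 1.22 / (1.22 - 1) * 513.21 * 3179) = 4254 m/s

4254 m/s


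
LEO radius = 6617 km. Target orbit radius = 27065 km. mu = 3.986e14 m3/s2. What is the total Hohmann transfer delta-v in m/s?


V1 = sqrt(mu/r1) = 7761.36 m/s
dV1 = V1*(sqrt(2*r2/(r1+r2)) - 1) = 2077.8 m/s
V2 = sqrt(mu/r2) = 3837.64 m/s
dV2 = V2*(1 - sqrt(2*r1/(r1+r2))) = 1432.11 m/s
Total dV = 3510 m/s

3510 m/s


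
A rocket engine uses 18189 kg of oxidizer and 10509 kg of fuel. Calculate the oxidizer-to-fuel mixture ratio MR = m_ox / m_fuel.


MR = 18189 / 10509 = 1.73

1.73


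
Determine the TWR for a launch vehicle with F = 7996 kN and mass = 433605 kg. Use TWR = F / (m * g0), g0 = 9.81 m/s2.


TWR = 7996000 / (433605 * 9.81) = 1.88

1.88


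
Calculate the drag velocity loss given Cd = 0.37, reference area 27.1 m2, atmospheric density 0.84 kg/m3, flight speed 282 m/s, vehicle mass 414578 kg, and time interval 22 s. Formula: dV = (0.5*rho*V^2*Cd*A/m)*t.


D = 0.5 * 0.84 * 282^2 * 0.37 * 27.1 = 334902.6 N
a = 334902.6 / 414578 = 0.8078 m/s2
dV = 0.8078 * 22 = 17.8 m/s

17.8 m/s


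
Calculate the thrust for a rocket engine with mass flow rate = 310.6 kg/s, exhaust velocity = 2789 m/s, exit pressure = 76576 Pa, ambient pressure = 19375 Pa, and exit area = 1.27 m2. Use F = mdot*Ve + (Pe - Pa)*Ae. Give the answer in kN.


F = 310.6 * 2789 + (76576 - 19375) * 1.27 = 938909.0 N = 938.9 kN

938.9 kN


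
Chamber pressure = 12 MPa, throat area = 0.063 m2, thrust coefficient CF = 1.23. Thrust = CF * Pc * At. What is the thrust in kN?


F = 1.23 * 12e6 * 0.063 = 929880.0 N = 929.9 kN

929.9 kN


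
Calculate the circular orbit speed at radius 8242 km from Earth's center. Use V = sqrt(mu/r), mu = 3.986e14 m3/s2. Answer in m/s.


V = sqrt(3.986e14 / 8242000) = 6954 m/s

6954 m/s


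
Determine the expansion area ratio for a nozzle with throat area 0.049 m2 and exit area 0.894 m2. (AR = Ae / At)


AR = 0.894 / 0.049 = 18.2

18.2


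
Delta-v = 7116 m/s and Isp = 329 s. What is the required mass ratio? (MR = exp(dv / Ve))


Ve = 329 * 9.81 = 3227.49 m/s
MR = exp(7116 / 3227.49) = 9.069

9.069


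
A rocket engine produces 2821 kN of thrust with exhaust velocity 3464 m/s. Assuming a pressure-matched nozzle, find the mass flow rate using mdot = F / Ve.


mdot = F / Ve = 2821000 / 3464 = 814.4 kg/s

814.4 kg/s


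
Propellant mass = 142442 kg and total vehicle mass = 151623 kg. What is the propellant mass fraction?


PMF = 142442 / 151623 = 0.939

0.939


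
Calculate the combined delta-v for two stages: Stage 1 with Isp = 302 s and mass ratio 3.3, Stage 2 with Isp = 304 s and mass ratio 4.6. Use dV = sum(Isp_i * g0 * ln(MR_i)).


dV1 = 302 * 9.81 * ln(3.3) = 3537.1 m/s
dV2 = 304 * 9.81 * ln(4.6) = 4551.1 m/s
Total dV = 3537.1 + 4551.1 = 8088.2 m/s ~ 8088 m/s

8088 m/s


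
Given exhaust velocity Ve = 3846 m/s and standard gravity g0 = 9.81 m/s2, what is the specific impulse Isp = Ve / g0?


Isp = Ve / g0 = 3846 / 9.81 = 392.0 s

392.0 s


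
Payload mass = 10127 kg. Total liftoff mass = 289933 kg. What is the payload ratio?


PR = 10127 / 289933 = 0.0349

0.0349


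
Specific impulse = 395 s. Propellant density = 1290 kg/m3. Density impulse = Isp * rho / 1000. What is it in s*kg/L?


rho*Isp = 395 * 1290 / 1000 = 510 s*kg/L

510 s*kg/L


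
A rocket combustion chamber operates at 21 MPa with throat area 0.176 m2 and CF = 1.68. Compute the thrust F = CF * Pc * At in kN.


F = 1.68 * 21e6 * 0.176 = 6.2093e+06 N = 6209.3 kN

6209.3 kN


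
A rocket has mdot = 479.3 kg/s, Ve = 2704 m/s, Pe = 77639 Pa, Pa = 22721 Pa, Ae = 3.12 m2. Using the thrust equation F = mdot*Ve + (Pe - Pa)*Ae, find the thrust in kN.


F = 479.3 * 2704 + (77639 - 22721) * 3.12 = 1.4674e+06 N = 1467.4 kN

1467.4 kN


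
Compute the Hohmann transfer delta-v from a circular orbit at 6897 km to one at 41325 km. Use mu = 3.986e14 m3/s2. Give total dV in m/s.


V1 = sqrt(mu/r1) = 7602.19 m/s
dV1 = V1*(sqrt(2*r2/(r1+r2)) - 1) = 2350.43 m/s
V2 = sqrt(mu/r2) = 3105.72 m/s
dV2 = V2*(1 - sqrt(2*r1/(r1+r2))) = 1444.66 m/s
Total dV = 3795 m/s

3795 m/s


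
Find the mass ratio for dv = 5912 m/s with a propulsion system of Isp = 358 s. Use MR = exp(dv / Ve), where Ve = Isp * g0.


Ve = 358 * 9.81 = 3511.98 m/s
MR = exp(5912 / 3511.98) = 5.384

5.384


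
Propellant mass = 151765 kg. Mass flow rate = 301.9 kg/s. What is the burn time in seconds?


tb = 151765 / 301.9 = 502.7 s

502.7 s


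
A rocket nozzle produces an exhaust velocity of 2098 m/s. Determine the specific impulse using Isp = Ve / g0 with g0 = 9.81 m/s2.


Isp = Ve / g0 = 2098 / 9.81 = 213.9 s

213.9 s


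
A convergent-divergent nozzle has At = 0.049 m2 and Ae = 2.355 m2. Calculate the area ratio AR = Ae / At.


AR = 2.355 / 0.049 = 48.1

48.1


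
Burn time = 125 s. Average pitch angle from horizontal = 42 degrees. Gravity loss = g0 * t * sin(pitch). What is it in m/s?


GL = 9.81 * 125 * sin(42 deg) = 821 m/s

821 m/s


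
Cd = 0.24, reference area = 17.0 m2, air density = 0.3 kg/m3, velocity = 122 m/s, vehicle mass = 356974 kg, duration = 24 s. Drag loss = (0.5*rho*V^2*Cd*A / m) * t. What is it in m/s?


D = 0.5 * 0.3 * 122^2 * 0.24 * 17.0 = 9109.01 N
a = 9109.01 / 356974 = 0.0255 m/s2
dV = 0.0255 * 24 = 0.6 m/s

0.6 m/s


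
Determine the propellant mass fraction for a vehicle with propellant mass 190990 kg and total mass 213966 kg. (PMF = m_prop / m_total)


PMF = 190990 / 213966 = 0.893

0.893


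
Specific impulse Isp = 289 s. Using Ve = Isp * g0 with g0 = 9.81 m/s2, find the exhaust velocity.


Ve = Isp * g0 = 289 * 9.81 = 2835.1 m/s

2835.1 m/s


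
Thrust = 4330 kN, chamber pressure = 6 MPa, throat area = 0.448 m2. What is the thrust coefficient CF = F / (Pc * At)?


CF = 4330000 / (6e6 * 0.448) = 1.61

1.61


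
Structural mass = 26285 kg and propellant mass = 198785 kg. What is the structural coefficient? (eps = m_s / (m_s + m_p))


eps = 26285 / (26285 + 198785) = 0.1168

0.1168


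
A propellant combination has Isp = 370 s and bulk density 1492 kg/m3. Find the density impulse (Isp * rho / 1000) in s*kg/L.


rho*Isp = 370 * 1492 / 1000 = 552 s*kg/L

552 s*kg/L


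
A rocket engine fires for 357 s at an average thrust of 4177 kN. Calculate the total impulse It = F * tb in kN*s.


It = 4177 * 357 = 1491189 kN*s

1491189 kN*s


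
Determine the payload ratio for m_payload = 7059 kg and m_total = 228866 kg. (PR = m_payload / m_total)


PR = 7059 / 228866 = 0.0308

0.0308


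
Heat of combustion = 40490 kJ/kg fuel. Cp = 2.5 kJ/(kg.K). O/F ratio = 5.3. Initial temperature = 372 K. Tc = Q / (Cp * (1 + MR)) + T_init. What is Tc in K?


Tc = 40490 / (2.5 * (1 + 5.3)) + 372 = 2943 K

2943 K


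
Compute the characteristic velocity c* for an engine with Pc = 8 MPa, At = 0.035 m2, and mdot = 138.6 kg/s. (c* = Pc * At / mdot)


c* = 8e6 * 0.035 / 138.6 = 2020 m/s

2020 m/s


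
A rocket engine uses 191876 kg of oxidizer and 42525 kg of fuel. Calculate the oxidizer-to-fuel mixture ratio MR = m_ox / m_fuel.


MR = 191876 / 42525 = 4.51

4.51


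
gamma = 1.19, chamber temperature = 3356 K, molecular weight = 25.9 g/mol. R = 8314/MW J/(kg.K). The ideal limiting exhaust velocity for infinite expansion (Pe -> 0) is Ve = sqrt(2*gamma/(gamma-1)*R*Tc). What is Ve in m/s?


R = 8314 / 25.9 = 321.0 J/(kg.K)
Ve = sqrt(2 * 1.19 / (1.19 - 1) * 321.0 * 3356) = 3673 m/s

3673 m/s


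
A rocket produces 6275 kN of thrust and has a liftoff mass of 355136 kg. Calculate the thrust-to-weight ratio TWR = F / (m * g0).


TWR = 6275000 / (355136 * 9.81) = 1.8

1.8


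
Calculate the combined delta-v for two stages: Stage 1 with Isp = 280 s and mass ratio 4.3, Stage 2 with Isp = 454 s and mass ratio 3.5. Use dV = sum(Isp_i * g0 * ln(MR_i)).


dV1 = 280 * 9.81 * ln(4.3) = 4006.5 m/s
dV2 = 454 * 9.81 * ln(3.5) = 5579.5 m/s
Total dV = 4006.5 + 5579.5 = 9586.0 m/s ~ 9586 m/s

9586 m/s


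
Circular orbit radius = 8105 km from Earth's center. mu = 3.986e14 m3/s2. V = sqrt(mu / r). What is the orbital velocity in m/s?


V = sqrt(3.986e14 / 8105000) = 7013 m/s

7013 m/s


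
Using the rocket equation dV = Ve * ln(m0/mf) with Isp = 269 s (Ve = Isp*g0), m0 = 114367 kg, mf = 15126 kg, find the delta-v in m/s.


Ve = 269 * 9.81 = 2638.89 m/s
dV = 2638.89 * ln(114367/15126) = 5338 m/s

5338 m/s


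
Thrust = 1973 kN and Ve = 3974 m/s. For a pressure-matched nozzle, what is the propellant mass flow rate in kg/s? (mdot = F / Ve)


mdot = F / Ve = 1973000 / 3974 = 496.5 kg/s

496.5 kg/s


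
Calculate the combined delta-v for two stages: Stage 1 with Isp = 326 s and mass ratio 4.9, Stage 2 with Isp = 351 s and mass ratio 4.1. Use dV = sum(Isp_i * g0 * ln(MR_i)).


dV1 = 326 * 9.81 * ln(4.9) = 5082.5 m/s
dV2 = 351 * 9.81 * ln(4.1) = 4858.5 m/s
Total dV = 5082.5 + 4858.5 = 9941.0 m/s ~ 9941 m/s

9941 m/s


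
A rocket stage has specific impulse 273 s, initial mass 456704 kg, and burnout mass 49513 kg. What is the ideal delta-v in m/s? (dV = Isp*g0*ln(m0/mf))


Ve = 273 * 9.81 = 2678.13 m/s
dV = 2678.13 * ln(456704/49513) = 5950 m/s

5950 m/s


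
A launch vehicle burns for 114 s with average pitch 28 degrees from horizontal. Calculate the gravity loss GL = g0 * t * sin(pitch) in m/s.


GL = 9.81 * 114 * sin(28 deg) = 525 m/s

525 m/s


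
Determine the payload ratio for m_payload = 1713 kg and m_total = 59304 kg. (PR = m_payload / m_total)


PR = 1713 / 59304 = 0.0289

0.0289


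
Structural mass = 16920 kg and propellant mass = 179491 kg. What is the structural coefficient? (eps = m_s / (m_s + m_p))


eps = 16920 / (16920 + 179491) = 0.0861

0.0861


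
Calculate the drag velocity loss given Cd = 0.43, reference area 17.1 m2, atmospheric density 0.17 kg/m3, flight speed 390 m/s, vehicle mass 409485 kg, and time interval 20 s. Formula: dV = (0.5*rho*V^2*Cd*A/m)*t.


D = 0.5 * 0.17 * 390^2 * 0.43 * 17.1 = 95063.26 N
a = 95063.26 / 409485 = 0.2322 m/s2
dV = 0.2322 * 20 = 4.6 m/s

4.6 m/s


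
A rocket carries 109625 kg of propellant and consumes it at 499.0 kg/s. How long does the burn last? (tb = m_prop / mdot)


tb = 109625 / 499.0 = 219.7 s

219.7 s


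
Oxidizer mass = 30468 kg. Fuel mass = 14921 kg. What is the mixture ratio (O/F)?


MR = 30468 / 14921 = 2.04

2.04


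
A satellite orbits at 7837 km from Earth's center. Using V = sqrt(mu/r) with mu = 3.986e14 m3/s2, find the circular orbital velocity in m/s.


V = sqrt(3.986e14 / 7837000) = 7132 m/s

7132 m/s


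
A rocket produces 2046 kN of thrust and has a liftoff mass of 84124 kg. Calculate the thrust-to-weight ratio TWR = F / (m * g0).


TWR = 2046000 / (84124 * 9.81) = 2.48

2.48


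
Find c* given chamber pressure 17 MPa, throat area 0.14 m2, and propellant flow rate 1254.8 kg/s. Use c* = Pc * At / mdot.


c* = 17e6 * 0.14 / 1254.8 = 1897 m/s

1897 m/s


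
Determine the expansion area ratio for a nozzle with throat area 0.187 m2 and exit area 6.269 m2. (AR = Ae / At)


AR = 6.269 / 0.187 = 33.5

33.5


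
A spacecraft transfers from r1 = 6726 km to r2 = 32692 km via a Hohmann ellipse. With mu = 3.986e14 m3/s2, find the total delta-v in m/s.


V1 = sqrt(mu/r1) = 7698.22 m/s
dV1 = V1*(sqrt(2*r2/(r1+r2)) - 1) = 2216.46 m/s
V2 = sqrt(mu/r2) = 3491.79 m/s
dV2 = V2*(1 - sqrt(2*r1/(r1+r2))) = 1451.96 m/s
Total dV = 3668 m/s

3668 m/s


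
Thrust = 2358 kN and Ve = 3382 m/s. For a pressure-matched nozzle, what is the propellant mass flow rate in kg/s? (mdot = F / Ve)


mdot = F / Ve = 2358000 / 3382 = 697.2 kg/s

697.2 kg/s


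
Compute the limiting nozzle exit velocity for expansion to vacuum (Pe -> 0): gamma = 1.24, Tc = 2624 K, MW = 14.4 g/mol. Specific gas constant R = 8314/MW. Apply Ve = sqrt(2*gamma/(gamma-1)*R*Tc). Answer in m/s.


R = 8314 / 14.4 = 577.36 J/(kg.K)
Ve = sqrt(2 * 1.24 / (1.24 - 1) * 577.36 * 2624) = 3957 m/s

3957 m/s


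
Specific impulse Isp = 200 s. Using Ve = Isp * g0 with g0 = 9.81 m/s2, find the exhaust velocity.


Ve = Isp * g0 = 200 * 9.81 = 1962.0 m/s

1962.0 m/s


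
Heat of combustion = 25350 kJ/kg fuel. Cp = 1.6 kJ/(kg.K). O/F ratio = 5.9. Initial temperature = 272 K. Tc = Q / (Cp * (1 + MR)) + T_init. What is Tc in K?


Tc = 25350 / (1.6 * (1 + 5.9)) + 272 = 2568 K

2568 K


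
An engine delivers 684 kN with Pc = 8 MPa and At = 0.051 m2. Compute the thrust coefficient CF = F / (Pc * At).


CF = 684000 / (8e6 * 0.051) = 1.68

1.68


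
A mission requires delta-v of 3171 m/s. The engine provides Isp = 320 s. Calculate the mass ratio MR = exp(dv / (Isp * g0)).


Ve = 320 * 9.81 = 3139.2 m/s
MR = exp(3171 / 3139.2) = 2.746

2.746


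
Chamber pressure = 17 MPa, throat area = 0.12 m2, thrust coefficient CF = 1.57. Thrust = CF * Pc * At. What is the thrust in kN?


F = 1.57 * 17e6 * 0.12 = 3.2028e+06 N = 3202.8 kN

3202.8 kN


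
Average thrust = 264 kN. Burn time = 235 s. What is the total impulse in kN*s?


It = 264 * 235 = 62040 kN*s

62040 kN*s


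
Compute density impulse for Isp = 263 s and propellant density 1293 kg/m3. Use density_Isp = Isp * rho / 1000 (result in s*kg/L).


rho*Isp = 263 * 1293 / 1000 = 340 s*kg/L

340 s*kg/L


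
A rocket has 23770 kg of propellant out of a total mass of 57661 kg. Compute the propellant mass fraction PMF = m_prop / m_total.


PMF = 23770 / 57661 = 0.412

0.412


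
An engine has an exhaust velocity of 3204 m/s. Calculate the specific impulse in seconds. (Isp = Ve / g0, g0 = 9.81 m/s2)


Isp = Ve / g0 = 3204 / 9.81 = 326.6 s

326.6 s


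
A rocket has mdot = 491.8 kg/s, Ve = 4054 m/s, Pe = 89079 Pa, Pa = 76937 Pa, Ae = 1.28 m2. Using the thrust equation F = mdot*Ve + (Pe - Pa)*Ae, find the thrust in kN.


F = 491.8 * 4054 + (89079 - 76937) * 1.28 = 2.0093e+06 N = 2009.3 kN

2009.3 kN


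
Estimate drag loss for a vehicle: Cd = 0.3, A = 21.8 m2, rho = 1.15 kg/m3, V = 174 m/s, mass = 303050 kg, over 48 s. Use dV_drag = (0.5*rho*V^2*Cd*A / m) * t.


D = 0.5 * 1.15 * 174^2 * 0.3 * 21.8 = 113852.9 N
a = 113852.9 / 303050 = 0.3757 m/s2
dV = 0.3757 * 48 = 18.0 m/s

18.0 m/s


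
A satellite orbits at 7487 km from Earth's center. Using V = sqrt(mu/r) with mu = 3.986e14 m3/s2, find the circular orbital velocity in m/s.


V = sqrt(3.986e14 / 7487000) = 7297 m/s

7297 m/s


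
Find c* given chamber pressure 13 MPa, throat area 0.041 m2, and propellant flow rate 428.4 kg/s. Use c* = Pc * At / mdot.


c* = 13e6 * 0.041 / 428.4 = 1244 m/s

1244 m/s


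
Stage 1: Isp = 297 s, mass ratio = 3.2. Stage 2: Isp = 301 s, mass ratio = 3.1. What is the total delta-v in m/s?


dV1 = 297 * 9.81 * ln(3.2) = 3388.9 m/s
dV2 = 301 * 9.81 * ln(3.1) = 3340.8 m/s
Total dV = 3388.9 + 3340.8 = 6729.7 m/s ~ 6730 m/s

6730 m/s


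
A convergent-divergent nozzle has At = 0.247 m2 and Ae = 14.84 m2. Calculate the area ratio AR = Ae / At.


AR = 14.84 / 0.247 = 60.1

60.1


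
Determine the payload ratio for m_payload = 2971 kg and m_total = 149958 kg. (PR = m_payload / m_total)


PR = 2971 / 149958 = 0.0198

0.0198


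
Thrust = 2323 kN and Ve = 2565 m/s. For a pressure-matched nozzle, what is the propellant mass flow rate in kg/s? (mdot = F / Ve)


mdot = F / Ve = 2323000 / 2565 = 905.7 kg/s

905.7 kg/s


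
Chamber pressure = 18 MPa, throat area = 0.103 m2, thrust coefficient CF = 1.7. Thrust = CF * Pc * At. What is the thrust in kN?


F = 1.7 * 18e6 * 0.103 = 3.1518e+06 N = 3151.8 kN

3151.8 kN


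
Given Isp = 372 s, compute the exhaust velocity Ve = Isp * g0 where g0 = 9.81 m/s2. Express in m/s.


Ve = Isp * g0 = 372 * 9.81 = 3649.3 m/s

3649.3 m/s


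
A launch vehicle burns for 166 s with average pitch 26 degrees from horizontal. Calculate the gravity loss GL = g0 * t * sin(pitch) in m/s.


GL = 9.81 * 166 * sin(26 deg) = 714 m/s

714 m/s


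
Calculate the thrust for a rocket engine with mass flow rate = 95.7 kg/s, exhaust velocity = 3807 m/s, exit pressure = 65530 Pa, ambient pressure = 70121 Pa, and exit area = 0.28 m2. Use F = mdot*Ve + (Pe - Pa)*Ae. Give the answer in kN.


F = 95.7 * 3807 + (65530 - 70121) * 0.28 = 363044.0 N = 363.0 kN

363.0 kN


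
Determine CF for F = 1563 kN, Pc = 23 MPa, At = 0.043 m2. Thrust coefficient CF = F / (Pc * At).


CF = 1563000 / (23e6 * 0.043) = 1.58

1.58


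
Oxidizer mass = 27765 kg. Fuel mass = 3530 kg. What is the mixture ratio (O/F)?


MR = 27765 / 3530 = 7.87

7.87


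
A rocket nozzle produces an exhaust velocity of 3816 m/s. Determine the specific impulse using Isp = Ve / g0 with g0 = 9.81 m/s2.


Isp = Ve / g0 = 3816 / 9.81 = 389.0 s

389.0 s


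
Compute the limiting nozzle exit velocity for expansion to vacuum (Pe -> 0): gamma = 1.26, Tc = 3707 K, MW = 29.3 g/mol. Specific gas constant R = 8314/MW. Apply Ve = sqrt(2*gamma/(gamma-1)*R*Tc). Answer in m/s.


R = 8314 / 29.3 = 283.75 J/(kg.K)
Ve = sqrt(2 * 1.26 / (1.26 - 1) * 283.75 * 3707) = 3193 m/s

3193 m/s


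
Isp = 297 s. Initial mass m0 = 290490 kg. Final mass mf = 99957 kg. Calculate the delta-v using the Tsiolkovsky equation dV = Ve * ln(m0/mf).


Ve = 297 * 9.81 = 2913.57 m/s
dV = 2913.57 * ln(290490/99957) = 3108 m/s

3108 m/s


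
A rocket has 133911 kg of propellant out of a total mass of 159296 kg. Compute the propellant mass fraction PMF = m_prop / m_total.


PMF = 133911 / 159296 = 0.841

0.841


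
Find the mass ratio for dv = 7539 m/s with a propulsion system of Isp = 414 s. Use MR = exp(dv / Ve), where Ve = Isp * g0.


Ve = 414 * 9.81 = 4061.34 m/s
MR = exp(7539 / 4061.34) = 6.4

6.4


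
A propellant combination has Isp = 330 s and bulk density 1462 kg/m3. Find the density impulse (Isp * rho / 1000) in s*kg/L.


rho*Isp = 330 * 1462 / 1000 = 482 s*kg/L

482 s*kg/L


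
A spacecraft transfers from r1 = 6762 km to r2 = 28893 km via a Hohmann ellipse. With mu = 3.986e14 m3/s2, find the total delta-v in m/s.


V1 = sqrt(mu/r1) = 7677.7 m/s
dV1 = V1*(sqrt(2*r2/(r1+r2)) - 1) = 2096.52 m/s
V2 = sqrt(mu/r2) = 3714.26 m/s
dV2 = V2*(1 - sqrt(2*r1/(r1+r2))) = 1426.74 m/s
Total dV = 3523 m/s

3523 m/s


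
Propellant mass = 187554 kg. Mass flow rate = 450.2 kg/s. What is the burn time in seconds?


tb = 187554 / 450.2 = 416.6 s

416.6 s


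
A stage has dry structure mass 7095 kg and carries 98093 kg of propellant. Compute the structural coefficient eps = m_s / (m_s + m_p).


eps = 7095 / (7095 + 98093) = 0.0675

0.0675


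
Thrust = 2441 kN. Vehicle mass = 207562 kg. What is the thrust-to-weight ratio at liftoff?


TWR = 2441000 / (207562 * 9.81) = 1.2

1.2


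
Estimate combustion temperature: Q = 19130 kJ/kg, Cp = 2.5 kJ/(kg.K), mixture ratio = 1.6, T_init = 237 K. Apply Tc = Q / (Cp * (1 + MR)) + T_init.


Tc = 19130 / (2.5 * (1 + 1.6)) + 237 = 3180 K

3180 K


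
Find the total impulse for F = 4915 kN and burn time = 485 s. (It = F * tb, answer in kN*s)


It = 4915 * 485 = 2383775 kN*s

2383775 kN*s


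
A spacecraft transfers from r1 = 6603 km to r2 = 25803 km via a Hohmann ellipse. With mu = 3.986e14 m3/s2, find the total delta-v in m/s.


V1 = sqrt(mu/r1) = 7769.59 m/s
dV1 = V1*(sqrt(2*r2/(r1+r2)) - 1) = 2035.14 m/s
V2 = sqrt(mu/r2) = 3930.37 m/s
dV2 = V2*(1 - sqrt(2*r1/(r1+r2))) = 1421.34 m/s
Total dV = 3456 m/s

3456 m/s


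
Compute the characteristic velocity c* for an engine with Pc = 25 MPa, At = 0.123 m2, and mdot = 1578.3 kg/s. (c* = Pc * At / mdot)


c* = 25e6 * 0.123 / 1578.3 = 1948 m/s

1948 m/s


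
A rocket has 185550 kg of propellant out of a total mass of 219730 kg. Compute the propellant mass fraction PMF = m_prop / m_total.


PMF = 185550 / 219730 = 0.844

0.844


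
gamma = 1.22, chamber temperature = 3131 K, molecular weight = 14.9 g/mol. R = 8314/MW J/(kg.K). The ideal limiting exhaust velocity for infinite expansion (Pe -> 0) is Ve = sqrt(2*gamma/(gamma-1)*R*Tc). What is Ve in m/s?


R = 8314 / 14.9 = 557.99 J/(kg.K)
Ve = sqrt(2 * 1.22 / (1.22 - 1) * 557.99 * 3131) = 4402 m/s

4402 m/s


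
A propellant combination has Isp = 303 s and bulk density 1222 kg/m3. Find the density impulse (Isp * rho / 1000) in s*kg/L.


rho*Isp = 303 * 1222 / 1000 = 370 s*kg/L

370 s*kg/L


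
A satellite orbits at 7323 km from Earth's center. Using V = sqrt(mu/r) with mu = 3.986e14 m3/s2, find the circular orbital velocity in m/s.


V = sqrt(3.986e14 / 7323000) = 7378 m/s

7378 m/s


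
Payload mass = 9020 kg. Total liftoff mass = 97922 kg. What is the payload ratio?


PR = 9020 / 97922 = 0.0921

0.0921


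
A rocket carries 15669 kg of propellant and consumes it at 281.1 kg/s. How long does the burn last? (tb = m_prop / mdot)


tb = 15669 / 281.1 = 55.7 s

55.7 s


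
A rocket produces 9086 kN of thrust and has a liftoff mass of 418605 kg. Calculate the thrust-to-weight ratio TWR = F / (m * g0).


TWR = 9086000 / (418605 * 9.81) = 2.21

2.21


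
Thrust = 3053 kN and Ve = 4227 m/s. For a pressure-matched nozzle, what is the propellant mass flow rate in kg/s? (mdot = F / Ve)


mdot = F / Ve = 3053000 / 4227 = 722.3 kg/s

722.3 kg/s


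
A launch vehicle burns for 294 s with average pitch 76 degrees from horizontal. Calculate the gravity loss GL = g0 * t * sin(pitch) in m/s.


GL = 9.81 * 294 * sin(76 deg) = 2798 m/s

2798 m/s


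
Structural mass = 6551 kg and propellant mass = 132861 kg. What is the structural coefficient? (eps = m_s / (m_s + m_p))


eps = 6551 / (6551 + 132861) = 0.047

0.047


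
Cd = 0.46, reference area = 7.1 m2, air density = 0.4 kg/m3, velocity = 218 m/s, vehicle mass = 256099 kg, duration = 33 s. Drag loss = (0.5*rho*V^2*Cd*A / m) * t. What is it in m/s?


D = 0.5 * 0.4 * 218^2 * 0.46 * 7.1 = 31042.68 N
a = 31042.68 / 256099 = 0.1212 m/s2
dV = 0.1212 * 33 = 4.0 m/s

4.0 m/s


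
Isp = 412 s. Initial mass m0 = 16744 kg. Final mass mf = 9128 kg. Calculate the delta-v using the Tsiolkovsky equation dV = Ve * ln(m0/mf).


Ve = 412 * 9.81 = 4041.72 m/s
dV = 4041.72 * ln(16744/9128) = 2452 m/s

2452 m/s


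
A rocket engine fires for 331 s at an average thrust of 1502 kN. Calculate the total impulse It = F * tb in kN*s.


It = 1502 * 331 = 497162 kN*s

497162 kN*s
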